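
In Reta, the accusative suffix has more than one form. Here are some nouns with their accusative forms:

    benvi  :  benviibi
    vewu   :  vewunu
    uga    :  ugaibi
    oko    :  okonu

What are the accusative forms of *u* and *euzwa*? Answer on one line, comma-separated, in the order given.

unu, euzwaibi

The pattern is rounding harmony: -nu when the last vowel of the stem is a rounded vowel (*vewu*, *oko*); -ibi when the last vowel of the stem is an unrounded vowel (*benvi*, *uga*).
The last vowel of *u* is /u/, which is a rounded vowel, so the suffix is -nu, giving *unu*.
*euzwa* — last vowel /a/ (an unrounded vowel) → -ibi → *euzwaibi*.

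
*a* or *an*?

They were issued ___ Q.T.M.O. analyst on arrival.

a

The indefinite article is chosen by the initial *sound* of the following word, not its spelling.
The initialism *Q.T.M.O.* is read letter by letter; the first letter, Q, is pronounced /kjuː/, which begins with a consonant sound.
So the article is *a*: They were issued a Q.T.M.O. analyst on arrival.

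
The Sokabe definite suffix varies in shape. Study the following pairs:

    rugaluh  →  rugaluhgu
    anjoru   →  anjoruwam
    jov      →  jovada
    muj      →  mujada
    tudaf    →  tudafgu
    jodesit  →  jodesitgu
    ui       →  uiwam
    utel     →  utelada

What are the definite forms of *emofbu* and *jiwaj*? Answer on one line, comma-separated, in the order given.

emofbuwam, jiwajada

The alternation tracks the final sound of the stem — -gu when the stem ends in a voiceless consonant (*rugaluh*, *tudaf*, *jodesit*); -ada when the stem ends in a voiced consonant (*jov*, *muj*, *utel*); -wam when the stem ends in a vowel (*anjoru*, *ui*).
Since the final sound of *emofbu* is /u/ (a vowel), it takes -wam, giving *emofbuwam*.
The final sound of *jiwaj* is /j/, which is a voiced consonant, so the suffix is -ada, giving *jiwajada*.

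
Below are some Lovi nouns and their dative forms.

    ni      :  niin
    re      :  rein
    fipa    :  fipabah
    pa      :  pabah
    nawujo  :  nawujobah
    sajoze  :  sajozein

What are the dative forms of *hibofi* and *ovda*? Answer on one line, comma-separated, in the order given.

The suffix is conditioned by the last vowel: -in when the last vowel of the stem is a front vowel (*ni*, *re*, *sajoze*); -bah when the last vowel of the stem is a back vowel (*fipa*, *pa*, *nawujo*).
Since the last vowel of *hibofi* is /i/ (a front vowel), it takes -in, giving *hibofiin*.
*ovda* — last vowel /a/ (a back vowel) → -bah → *ovdabah*.

hibofiin, ovdabah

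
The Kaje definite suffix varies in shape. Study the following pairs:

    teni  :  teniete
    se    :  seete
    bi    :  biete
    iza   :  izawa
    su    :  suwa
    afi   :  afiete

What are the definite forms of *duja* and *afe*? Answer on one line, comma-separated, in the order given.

The alternation tracks the last vowel of the stem — -ete when the last vowel of the stem is a front vowel (*teni*, *se*, *bi*, *afi*); -wa when the last vowel of the stem is a back vowel (*iza*, *su*).
*duja*: last vowel = /a/, a back vowel → -wa → *dujawa*.
Since the last vowel of *afe* is /e/ (a front vowel), it takes -ete, giving *afeete*.

dujawa, afeete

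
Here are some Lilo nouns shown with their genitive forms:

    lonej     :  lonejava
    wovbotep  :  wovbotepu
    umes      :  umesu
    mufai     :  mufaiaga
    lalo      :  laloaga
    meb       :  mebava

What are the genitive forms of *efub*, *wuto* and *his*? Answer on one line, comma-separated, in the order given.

efubava, wutoaga, hisu

The suffix is conditioned by the final sound: -u when the stem ends in a voiceless consonant (*wovbotep*, *umes*); -ava when the stem ends in a voiced consonant (*lonej*, *meb*); -aga when the stem ends in a vowel (*mufai*, *lalo*).
The final sound of *efub* is /b/, which is a voiced consonant, so the suffix is -ava, giving *efubava*.
*wuto*: final sound = /o/, a vowel → -aga → *wutoaga*.
The final sound of *his* is /s/, which is a voiceless consonant, so the suffix is -u, giving *hisu*.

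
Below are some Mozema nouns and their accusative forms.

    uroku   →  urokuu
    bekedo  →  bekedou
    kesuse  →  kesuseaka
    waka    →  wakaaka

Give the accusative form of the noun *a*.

Looking at the last vowel of each stem: -u when the last vowel of the stem is a rounded vowel (*uroku*, *bekedo*); -aka when the last vowel of the stem is an unrounded vowel (*kesuse*, *waka*).
*a*: last vowel = /a/, an unrounded vowel → -aka → *aaka*.

aaka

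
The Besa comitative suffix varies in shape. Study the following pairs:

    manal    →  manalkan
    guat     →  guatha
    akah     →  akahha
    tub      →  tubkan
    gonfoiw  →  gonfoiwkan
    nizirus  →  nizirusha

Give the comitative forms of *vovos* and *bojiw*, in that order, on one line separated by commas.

The suffix is conditioned by the final consonant: -ha when the stem ends in a voiceless consonant (*guat*, *akah*, *nizirus*); -kan when the stem ends in a voiced consonant (*manal*, *tub*, *gonfoiw*).
*vovos* — final consonant /s/ (voiceless) → -ha → *vovosha*.
Since the final consonant of *bojiw* is /w/ (voiced), it takes -kan, giving *bojiwkan*.

vovosha, bojiwkan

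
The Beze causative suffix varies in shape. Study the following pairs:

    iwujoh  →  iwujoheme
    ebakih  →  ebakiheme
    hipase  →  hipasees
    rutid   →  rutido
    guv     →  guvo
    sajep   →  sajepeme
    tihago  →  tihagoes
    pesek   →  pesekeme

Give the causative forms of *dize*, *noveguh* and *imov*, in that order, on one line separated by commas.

dizees, noveguheme, imovo

The suffix is conditioned by the final sound: -eme when the stem ends in a voiceless consonant (*iwujoh*, *ebakih*, *sajep*, *pesek*); -o when the stem ends in a voiced consonant (*rutid*, *guv*); -es when the stem ends in a vowel (*hipase*, *tihago*).
Since the final sound of *dize* is /e/ (a vowel), it takes -es, giving *dizees*.
Since the final sound of *noveguh* is /h/ (a voiceless consonant), it takes -eme, giving *noveguheme*.
*imov*: final sound = /v/, a voiced consonant → -o → *imovo*.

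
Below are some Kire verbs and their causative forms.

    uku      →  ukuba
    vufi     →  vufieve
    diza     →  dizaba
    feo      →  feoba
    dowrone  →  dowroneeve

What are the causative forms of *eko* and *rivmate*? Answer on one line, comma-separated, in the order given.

ekoba, rivmateeve

Looking at the last vowel of each stem: -eve when the last vowel of the stem is a front vowel (*vufi*, *dowrone*); -ba when the last vowel of the stem is a back vowel (*uku*, *diza*, *feo*).
The last vowel of *eko* is /o/, which is a back vowel, so the suffix is -ba, giving *ekoba*.
Since the last vowel of *rivmate* is /e/ (a front vowel), it takes -eve, giving *rivmateeve*.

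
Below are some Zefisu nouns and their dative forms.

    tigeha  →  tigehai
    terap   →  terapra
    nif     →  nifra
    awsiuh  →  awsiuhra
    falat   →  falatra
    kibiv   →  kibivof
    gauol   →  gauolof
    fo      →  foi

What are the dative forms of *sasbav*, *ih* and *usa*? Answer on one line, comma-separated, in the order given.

The suffix is conditioned by the final sound: -ra when the stem ends in a voiceless consonant (*terap*, *nif*, *awsiuh*, *falat*); -of when the stem ends in a voiced consonant (*kibiv*, *gauol*); -i when the stem ends in a vowel (*tigeha*, *fo*).
*sasbav* — final sound /v/ (a voiced consonant) → -of → *sasbavof*.
The final sound of *ih* is /h/, which is a voiceless consonant, so the suffix is -ra, giving *ihra*.
*usa* — final sound /a/ (a vowel) → -i → *usai*.

sasbavof, ihra, usai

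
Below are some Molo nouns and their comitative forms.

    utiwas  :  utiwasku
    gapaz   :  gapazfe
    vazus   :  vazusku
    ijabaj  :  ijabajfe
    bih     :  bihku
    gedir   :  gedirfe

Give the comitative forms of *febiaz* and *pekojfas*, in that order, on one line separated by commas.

febiazfe, pekojfasku

Looking at the final consonant of each stem: -ku when the stem ends in a voiceless consonant (*utiwas*, *vazus*, *bih*); -fe when the stem ends in a voiced consonant (*gapaz*, *ijabaj*, *gedir*).
*febiaz* — final consonant /z/ (voiced) → -fe → *febiazfe*.
*pekojfas* — final consonant /s/ (voiceless) → -ku → *pekojfasku*.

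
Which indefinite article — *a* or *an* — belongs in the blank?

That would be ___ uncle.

The indefinite article is chosen by the initial *sound* of the following word, not its spelling.
*uncle* begins with the sound /ʌ/ (u pronounced /ʌ/) — a vowel sound.
So the article is *an*: That would be an uncle.

an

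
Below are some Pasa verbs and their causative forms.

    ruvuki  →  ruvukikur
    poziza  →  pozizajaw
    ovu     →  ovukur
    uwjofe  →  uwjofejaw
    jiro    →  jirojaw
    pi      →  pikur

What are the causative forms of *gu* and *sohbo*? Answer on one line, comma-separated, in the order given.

The alternation tracks the last vowel of the stem — -kur when the last vowel of the stem is a high vowel (*ruvuki*, *ovu*, *pi*); -jaw when the last vowel of the stem is a non-high vowel (*poziza*, *uwjofe*, *jiro*).
The last vowel of *gu* is /u/, which is a high vowel, so the suffix is -kur, giving *gukur*.
The last vowel of *sohbo* is /o/, which is a non-high vowel, so the suffix is -jaw, giving *sohbojaw*.

gukur, sohbojaw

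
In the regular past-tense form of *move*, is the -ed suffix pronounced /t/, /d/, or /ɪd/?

The stem *move* ends in a voiced sound other than /d/.
The -ed suffix is realized as /ɪd/ after /t, d/; as /t/ after other voiceless consonants; and as /d/ after other voiced sounds.
So -ed on *move* is pronounced /d/.

/d/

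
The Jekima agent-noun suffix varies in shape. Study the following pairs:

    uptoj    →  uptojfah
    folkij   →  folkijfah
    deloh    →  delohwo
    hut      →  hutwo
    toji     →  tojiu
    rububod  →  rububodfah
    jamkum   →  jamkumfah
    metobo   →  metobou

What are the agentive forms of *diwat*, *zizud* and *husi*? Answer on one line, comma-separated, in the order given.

diwatwo, zizudfah, husiu

The pattern is voicing of the final sound: -wo when the stem ends in a voiceless consonant (*deloh*, *hut*); -fah when the stem ends in a voiced consonant (*uptoj*, *folkij*, *rububod*, *jamkum*); -u when the stem ends in a vowel (*toji*, *metobo*).
The final sound of *diwat* is /t/, which is a voiceless consonant, so the suffix is -wo, giving *diwatwo*.
*zizud*: final sound = /d/, a voiced consonant → -fah → *zizudfah*.
*husi* — final sound /i/ (a vowel) → -u → *husiu*.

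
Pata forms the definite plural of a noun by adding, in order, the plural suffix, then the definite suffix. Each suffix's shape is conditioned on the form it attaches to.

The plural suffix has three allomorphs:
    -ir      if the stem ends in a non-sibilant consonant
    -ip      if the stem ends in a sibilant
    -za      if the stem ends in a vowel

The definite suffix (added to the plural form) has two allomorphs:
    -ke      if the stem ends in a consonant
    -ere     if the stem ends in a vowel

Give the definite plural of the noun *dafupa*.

dafupazaere

*dafupa*: final sound = /a/, a vowel → -za → *dafupaza*.
The plural form *dafupaza*: final sound = /a/, a vowel → -ere → *dafupazaere*.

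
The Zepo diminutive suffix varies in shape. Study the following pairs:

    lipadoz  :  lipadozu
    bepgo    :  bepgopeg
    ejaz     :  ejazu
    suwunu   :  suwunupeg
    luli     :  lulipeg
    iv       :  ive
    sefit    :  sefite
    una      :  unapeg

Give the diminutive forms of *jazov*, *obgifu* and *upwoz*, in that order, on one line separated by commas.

Looking at the final sound of each stem: -u when the stem ends in a sibilant (*lipadoz*, *ejaz*); -e when the stem ends in a non-sibilant consonant (*iv*, *sefit*); -peg when the stem ends in a vowel (*bepgo*, *suwunu*, *luli*, *una*).
Since the final sound of *jazov* is /v/ (a non-sibilant consonant), it takes -e, giving *jazove*.
*obgifu* — final sound /u/ (a vowel) → -peg → *obgifupeg*.
Since the final sound of *upwoz* is /z/ (a sibilant), it takes -u, giving *upwozu*.

jazove, obgifupeg, upwozu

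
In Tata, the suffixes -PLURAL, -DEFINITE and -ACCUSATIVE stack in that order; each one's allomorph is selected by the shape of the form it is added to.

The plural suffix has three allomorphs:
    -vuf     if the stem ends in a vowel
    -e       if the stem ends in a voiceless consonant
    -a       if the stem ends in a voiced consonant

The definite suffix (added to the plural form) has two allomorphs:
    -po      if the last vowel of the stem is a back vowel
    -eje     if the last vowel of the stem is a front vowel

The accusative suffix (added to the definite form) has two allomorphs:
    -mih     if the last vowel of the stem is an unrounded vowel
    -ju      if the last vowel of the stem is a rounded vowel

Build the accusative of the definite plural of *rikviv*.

rikvivapoju

*rikviv* — final sound /v/ (a voiced consonant) → -a → *rikviva*.
The plural form *rikviva* — last vowel /a/ (a back vowel) → -po → *rikvivapo*.
The last vowel of the definite form *rikvivapo* is /o/, which is a rounded vowel, so the accusative suffix is -ju, giving *rikvivapoju*.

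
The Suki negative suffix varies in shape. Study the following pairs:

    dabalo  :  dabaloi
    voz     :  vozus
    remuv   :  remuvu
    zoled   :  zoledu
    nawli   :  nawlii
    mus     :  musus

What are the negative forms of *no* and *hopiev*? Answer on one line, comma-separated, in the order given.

Looking at the final sound of each stem: -us when the stem ends in a sibilant (*voz*, *mus*); -u when the stem ends in a non-sibilant consonant (*remuv*, *zoled*); -i when the stem ends in a vowel (*dabalo*, *nawli*).
Since the final sound of *no* is /o/ (a vowel), it takes -i, giving *noi*.
The final sound of *hopiev* is /v/, which is a non-sibilant consonant, so the suffix is -u, giving *hopievu*.

noi, hopievu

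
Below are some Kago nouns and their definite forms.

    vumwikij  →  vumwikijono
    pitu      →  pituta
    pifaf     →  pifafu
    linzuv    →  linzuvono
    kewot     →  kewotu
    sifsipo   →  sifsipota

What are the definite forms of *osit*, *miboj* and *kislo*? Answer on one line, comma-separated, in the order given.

The pattern is voicing of the final sound: -u when the stem ends in a voiceless consonant (*pifaf*, *kewot*); -ono when the stem ends in a voiced consonant (*vumwikij*, *linzuv*); -ta when the stem ends in a vowel (*pitu*, *sifsipo*).
The final sound of *osit* is /t/, which is a voiceless consonant, so the suffix is -u, giving *ositu*.
The final sound of *miboj* is /j/, which is a voiced consonant, so the suffix is -ono, giving *mibojono*.
*kislo* — final sound /o/ (a vowel) → -ta → *kislota*.

ositu, mibojono, kislota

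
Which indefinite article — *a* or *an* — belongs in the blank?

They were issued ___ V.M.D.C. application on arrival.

The indefinite article is chosen by the initial *sound* of the following word, not its spelling.
The initialism *V.M.D.C.* is read letter by letter; the first letter, V, is pronounced /viː/, which begins with a consonant sound.
So the article is *a*: They were issued a V.M.D.C. application on arrival.

a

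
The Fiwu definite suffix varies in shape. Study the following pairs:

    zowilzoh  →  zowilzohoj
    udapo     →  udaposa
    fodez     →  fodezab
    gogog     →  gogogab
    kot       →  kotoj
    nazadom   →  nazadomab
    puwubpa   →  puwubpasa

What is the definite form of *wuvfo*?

wuvfosa

The pattern is voicing of the final sound: -oj when the stem ends in a voiceless consonant (*zowilzoh*, *kot*); -ab when the stem ends in a voiced consonant (*fodez*, *gogog*, *nazadom*); -sa when the stem ends in a vowel (*udapo*, *puwubpa*).
*wuvfo*: final sound = /o/, a vowel → -sa → *wuvfosa*.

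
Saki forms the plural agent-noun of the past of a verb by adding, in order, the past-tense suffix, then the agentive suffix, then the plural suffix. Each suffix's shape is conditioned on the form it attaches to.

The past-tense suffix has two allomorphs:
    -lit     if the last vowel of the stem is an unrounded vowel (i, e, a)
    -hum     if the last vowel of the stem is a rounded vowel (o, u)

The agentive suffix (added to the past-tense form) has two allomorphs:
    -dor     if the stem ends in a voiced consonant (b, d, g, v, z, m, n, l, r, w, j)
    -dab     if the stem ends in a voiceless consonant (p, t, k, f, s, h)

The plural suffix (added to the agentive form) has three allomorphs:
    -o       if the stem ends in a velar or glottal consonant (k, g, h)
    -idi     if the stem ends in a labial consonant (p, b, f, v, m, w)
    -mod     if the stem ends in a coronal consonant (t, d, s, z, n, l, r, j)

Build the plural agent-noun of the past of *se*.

selitdabidi

The last vowel of *se* is /e/, which is an unrounded vowel, so the past-tense suffix is -lit, giving *selit*.
Since the final consonant of the past-tense form *selit* is /t/ (voiceless), it takes -dab, giving *selitdab*.
Since the final consonant of the agentive form *selitdab* is /b/ (labial), it takes -idi, giving *selitdabidi*.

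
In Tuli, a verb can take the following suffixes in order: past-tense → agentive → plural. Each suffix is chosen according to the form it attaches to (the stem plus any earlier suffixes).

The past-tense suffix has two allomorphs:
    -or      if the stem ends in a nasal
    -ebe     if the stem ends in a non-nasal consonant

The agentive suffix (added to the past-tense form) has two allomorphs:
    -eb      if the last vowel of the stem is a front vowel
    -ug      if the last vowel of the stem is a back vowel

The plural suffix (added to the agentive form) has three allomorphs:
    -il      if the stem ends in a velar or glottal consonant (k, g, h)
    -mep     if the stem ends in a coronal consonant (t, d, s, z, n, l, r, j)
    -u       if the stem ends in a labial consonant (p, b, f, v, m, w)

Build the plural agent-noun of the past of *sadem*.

sademorugil

*sadem*: final consonant = /m/, a nasal → -or → *sademor*.
The past-tense form *sademor*: last vowel = /o/, a back vowel → -ug → *sademorug*.
Since the final consonant of the agentive form *sademorug* is /g/ (velar/glottal), it takes -il, giving *sademorugil*.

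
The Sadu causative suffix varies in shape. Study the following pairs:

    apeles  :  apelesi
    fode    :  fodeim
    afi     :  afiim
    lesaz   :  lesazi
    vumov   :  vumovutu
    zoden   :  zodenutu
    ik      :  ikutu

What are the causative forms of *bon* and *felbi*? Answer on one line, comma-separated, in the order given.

bonutu, felbiim

The suffix is conditioned by the final sound: -i when the stem ends in a sibilant (*apeles*, *lesaz*); -utu when the stem ends in a non-sibilant consonant (*vumov*, *zoden*, *ik*); -im when the stem ends in a vowel (*fode*, *afi*).
The final sound of *bon* is /n/, which is a non-sibilant consonant, so the suffix is -utu, giving *bonutu*.
*felbi*: final sound = /i/, a vowel → -im → *felbiim*.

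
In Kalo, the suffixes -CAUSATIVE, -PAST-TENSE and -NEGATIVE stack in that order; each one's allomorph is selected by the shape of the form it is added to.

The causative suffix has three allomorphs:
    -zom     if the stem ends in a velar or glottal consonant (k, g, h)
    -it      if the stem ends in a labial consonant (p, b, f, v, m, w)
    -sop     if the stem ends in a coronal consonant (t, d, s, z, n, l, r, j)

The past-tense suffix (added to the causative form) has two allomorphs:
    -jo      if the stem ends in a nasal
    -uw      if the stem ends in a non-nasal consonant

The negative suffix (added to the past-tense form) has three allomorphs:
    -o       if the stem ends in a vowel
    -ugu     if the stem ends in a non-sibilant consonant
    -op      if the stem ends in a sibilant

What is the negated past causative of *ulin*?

ulinsopuwugu

The final consonant of *ulin* is /n/, which is coronal, so the causative suffix is -sop, giving *ulinsop*.
The causative form *ulinsop*: final consonant = /p/, non-nasal → -uw → *ulinsopuw*.
The past-tense form *ulinsopuw*: final sound = /w/, a non-sibilant consonant → -ugu → *ulinsopuwugu*.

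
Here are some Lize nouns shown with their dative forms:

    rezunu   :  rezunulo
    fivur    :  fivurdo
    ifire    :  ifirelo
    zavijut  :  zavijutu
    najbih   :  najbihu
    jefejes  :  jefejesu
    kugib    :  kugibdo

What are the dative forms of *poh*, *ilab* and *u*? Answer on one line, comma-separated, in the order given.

pohu, ilabdo, ulo

The suffix is conditioned by the final sound: -u when the stem ends in a voiceless consonant (*zavijut*, *najbih*, *jefejes*); -do when the stem ends in a voiced consonant (*fivur*, *kugib*); -lo when the stem ends in a vowel (*rezunu*, *ifire*).
*poh* — final sound /h/ (a voiceless consonant) → -u → *pohu*.
*ilab*: final sound = /b/, a voiced consonant → -do → *ilabdo*.
*u* — final sound /u/ (a vowel) → -lo → *ulo*.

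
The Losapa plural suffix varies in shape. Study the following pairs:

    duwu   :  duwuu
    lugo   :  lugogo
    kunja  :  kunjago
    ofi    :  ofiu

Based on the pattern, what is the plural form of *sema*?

The pattern is height harmony: -u when the last vowel of the stem is a high vowel (*duwu*, *ofi*); -go when the last vowel of the stem is a non-high vowel (*lugo*, *kunja*).
*sema*: last vowel = /a/, a non-high vowel → -go → *semago*.

semago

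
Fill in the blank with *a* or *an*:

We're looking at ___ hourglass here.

an

The indefinite article is chosen by the initial *sound* of the following word, not its spelling.
*hourglass* begins with the sound /aʊ/ (silent h) — a vowel sound.
So the article is *an*: We're looking at an hourglass here.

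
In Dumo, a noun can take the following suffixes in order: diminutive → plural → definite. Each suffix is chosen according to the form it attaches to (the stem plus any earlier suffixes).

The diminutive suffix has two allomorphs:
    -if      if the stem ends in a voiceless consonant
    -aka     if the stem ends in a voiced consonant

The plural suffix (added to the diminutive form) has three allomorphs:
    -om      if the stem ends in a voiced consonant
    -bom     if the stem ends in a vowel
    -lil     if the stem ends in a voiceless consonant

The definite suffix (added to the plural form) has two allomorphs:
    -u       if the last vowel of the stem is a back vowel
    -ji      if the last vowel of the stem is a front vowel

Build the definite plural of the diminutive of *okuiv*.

The final consonant of *okuiv* is /v/, which is voiced, so the diminutive suffix is -aka, giving *okuivaka*.
The final sound of the diminutive form *okuivaka* is /a/, which is a vowel, so the plural suffix is -bom, giving *okuivakabom*.
The plural form *okuivakabom* — last vowel /o/ (a back vowel) → -u → *okuivakabomu*.

okuivakabomu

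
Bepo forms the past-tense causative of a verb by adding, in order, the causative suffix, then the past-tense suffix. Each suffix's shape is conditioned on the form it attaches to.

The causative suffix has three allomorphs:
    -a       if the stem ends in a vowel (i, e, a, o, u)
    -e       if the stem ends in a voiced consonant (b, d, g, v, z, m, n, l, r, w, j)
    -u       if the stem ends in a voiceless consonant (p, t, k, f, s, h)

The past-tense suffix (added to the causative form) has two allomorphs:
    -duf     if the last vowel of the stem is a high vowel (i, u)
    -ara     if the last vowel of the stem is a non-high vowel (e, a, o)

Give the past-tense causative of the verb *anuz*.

*anuz* — final sound /z/ (a voiced consonant) → -e → *anuze*.
The last vowel of the causative form *anuze* is /e/, which is a non-high vowel, so the past-tense suffix is -ara, giving *anuzeara*.

anuzeara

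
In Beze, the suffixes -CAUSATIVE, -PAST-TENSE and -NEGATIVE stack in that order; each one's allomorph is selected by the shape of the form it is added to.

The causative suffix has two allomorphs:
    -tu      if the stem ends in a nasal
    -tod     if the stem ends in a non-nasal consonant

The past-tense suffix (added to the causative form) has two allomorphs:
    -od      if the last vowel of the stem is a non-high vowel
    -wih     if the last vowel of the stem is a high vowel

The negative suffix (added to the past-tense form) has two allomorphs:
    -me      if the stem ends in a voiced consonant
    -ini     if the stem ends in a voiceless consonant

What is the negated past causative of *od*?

odtododme

The final consonant of *od* is /d/, which is non-nasal, so the causative suffix is -tod, giving *odtod*.
The last vowel of the causative form *odtod* is /o/, which is a non-high vowel, so the past-tense suffix is -od, giving *odtodod*.
The past-tense form *odtodod*: final consonant = /d/, voiced → -me → *odtododme*.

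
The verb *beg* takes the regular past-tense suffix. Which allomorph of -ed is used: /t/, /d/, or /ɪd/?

/d/

The stem *beg* ends in a voiced sound other than /d/.
The -ed suffix is realized as /ɪd/ after /t, d/; as /t/ after other voiceless consonants; and as /d/ after other voiced sounds.
So -ed on *beg* is pronounced /d/.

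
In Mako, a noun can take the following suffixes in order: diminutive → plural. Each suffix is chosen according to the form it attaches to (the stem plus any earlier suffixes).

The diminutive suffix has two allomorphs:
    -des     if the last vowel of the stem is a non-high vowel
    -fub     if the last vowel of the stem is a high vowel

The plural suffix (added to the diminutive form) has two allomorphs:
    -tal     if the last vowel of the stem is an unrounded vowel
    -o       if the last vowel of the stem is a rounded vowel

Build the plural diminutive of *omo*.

omodestal

The last vowel of *omo* is /o/, which is a non-high vowel, so the diminutive suffix is -des, giving *omodes*.
The last vowel of the diminutive form *omodes* is /e/, which is an unrounded vowel, so the plural suffix is -tal, giving *omodestal*.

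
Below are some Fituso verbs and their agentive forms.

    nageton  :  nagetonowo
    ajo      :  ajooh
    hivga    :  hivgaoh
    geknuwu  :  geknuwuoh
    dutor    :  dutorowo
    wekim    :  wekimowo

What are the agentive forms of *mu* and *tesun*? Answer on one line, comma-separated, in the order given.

The suffix is conditioned by the final sound: -owo when the stem ends in a consonant (*nageton*, *dutor*, *wekim*); -oh when the stem ends in a vowel (*ajo*, *hivga*, *geknuwu*).
Since the final sound of *mu* is /u/ (a vowel), it takes -oh, giving *muoh*.
*tesun* — final sound /n/ (a consonant) → -owo → *tesunowo*.

muoh, tesunowo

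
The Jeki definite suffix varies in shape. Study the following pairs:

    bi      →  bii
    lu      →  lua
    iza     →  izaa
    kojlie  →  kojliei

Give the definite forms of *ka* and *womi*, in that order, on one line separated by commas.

Looking at the last vowel of each stem: -i when the last vowel of the stem is a front vowel (*bi*, *kojlie*); -a when the last vowel of the stem is a back vowel (*lu*, *iza*).
The last vowel of *ka* is /a/, which is a back vowel, so the suffix is -a, giving *kaa*.
Since the last vowel of *womi* is /i/ (a front vowel), it takes -i, giving *womii*.

kaa, womii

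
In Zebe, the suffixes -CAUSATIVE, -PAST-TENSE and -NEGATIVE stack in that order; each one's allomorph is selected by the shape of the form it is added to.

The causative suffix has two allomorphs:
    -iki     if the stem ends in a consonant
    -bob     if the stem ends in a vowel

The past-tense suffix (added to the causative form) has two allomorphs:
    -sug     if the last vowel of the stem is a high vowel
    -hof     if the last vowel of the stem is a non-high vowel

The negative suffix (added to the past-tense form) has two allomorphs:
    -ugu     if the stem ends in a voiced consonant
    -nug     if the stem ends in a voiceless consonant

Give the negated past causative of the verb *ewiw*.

ewiwikisugugu

The final sound of *ewiw* is /w/, which is a consonant, so the causative suffix is -iki, giving *ewiwiki*.
The causative form *ewiwiki* — last vowel /i/ (a high vowel) → -sug → *ewiwikisug*.
The final consonant of the past-tense form *ewiwikisug* is /g/, which is voiced, so the negative suffix is -ugu, giving *ewiwikisugugu*.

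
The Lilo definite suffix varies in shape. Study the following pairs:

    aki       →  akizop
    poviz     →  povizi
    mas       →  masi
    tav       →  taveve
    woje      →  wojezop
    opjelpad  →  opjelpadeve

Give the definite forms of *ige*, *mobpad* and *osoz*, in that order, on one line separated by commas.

igezop, mobpadeve, osozi

The pattern is sibilance of the final sound: -i when the stem ends in a sibilant (*poviz*, *mas*); -eve when the stem ends in a non-sibilant consonant (*tav*, *opjelpad*); -zop when the stem ends in a vowel (*aki*, *woje*).
*ige* — final sound /e/ (a vowel) → -zop → *igezop*.
Since the final sound of *mobpad* is /d/ (a non-sibilant consonant), it takes -eve, giving *mobpadeve*.
*osoz* — final sound /z/ (a sibilant) → -i → *osozi*.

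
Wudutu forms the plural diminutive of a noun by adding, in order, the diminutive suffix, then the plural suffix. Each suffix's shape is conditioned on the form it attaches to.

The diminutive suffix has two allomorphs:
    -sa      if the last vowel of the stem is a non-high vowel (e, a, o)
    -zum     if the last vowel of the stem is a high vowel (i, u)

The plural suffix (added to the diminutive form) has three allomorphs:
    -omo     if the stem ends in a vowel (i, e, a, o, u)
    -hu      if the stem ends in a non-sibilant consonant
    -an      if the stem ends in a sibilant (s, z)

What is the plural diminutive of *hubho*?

hubhosaomo

*hubho*: last vowel = /o/, a non-high vowel → -sa → *hubhosa*.
The diminutive form *hubhosa* — final sound /a/ (a vowel) → -omo → *hubhosaomo*.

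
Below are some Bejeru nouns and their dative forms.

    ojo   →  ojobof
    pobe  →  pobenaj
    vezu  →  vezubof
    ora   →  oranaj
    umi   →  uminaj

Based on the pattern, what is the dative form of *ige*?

The alternation tracks the last vowel of the stem — -bof when the last vowel of the stem is a rounded vowel (*ojo*, *vezu*); -naj when the last vowel of the stem is an unrounded vowel (*pobe*, *ora*, *umi*).
*ige* — last vowel /e/ (an unrounded vowel) → -naj → *igenaj*.

igenaj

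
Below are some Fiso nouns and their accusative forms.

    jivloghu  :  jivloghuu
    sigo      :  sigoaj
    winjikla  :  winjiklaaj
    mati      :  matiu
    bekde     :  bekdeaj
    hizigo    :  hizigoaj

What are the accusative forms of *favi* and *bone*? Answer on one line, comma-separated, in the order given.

faviu, boneaj

The pattern is height harmony: -u when the last vowel of the stem is a high vowel (*jivloghu*, *mati*); -aj when the last vowel of the stem is a non-high vowel (*sigo*, *winjikla*, *bekde*, *hizigo*).
The last vowel of *favi* is /i/, which is a high vowel, so the suffix is -u, giving *faviu*.
The last vowel of *bone* is /e/, which is a non-high vowel, so the suffix is -aj, giving *boneaj*.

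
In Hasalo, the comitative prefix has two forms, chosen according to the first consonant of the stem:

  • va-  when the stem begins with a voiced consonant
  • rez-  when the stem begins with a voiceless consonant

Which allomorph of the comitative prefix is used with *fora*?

rez-

Since the first consonant of *fora* is /f/ (voiceless), it takes rez-.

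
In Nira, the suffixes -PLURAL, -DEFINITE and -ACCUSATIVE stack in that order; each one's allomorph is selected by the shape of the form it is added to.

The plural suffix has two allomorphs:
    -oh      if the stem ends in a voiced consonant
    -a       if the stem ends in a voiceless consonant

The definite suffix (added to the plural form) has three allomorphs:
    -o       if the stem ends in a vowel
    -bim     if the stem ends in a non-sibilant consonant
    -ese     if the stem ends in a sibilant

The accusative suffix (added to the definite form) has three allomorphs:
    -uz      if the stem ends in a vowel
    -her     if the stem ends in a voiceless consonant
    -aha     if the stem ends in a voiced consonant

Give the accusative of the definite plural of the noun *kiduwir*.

kiduwirohbimaha

The final consonant of *kiduwir* is /r/, which is voiced, so the plural suffix is -oh, giving *kiduwiroh*.
The plural form *kiduwiroh* — final sound /h/ (a non-sibilant consonant) → -bim → *kiduwirohbim*.
The final sound of the definite form *kiduwirohbim* is /m/, which is a voiced consonant, so the accusative suffix is -aha, giving *kiduwirohbimaha*.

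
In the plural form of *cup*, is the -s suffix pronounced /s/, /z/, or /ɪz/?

The stem *cup* ends in a voiceless non-sibilant consonant.
The plural suffix surfaces as /ɪz/ after sibilants, /s/ after other voiceless consonants, and /z/ after other voiced sounds.
So the plural -s on *cup* is pronounced /s/.

/s/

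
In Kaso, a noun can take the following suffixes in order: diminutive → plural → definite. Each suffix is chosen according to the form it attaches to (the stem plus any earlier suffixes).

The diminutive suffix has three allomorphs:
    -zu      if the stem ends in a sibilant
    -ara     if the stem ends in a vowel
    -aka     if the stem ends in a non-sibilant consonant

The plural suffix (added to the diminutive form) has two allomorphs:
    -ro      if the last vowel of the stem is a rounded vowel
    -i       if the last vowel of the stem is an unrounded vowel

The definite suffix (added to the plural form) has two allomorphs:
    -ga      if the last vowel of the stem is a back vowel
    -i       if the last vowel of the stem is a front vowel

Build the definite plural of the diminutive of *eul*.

eulakaii

The final sound of *eul* is /l/, which is a non-sibilant consonant, so the diminutive suffix is -aka, giving *eulaka*.
The diminutive form *eulaka* — last vowel /a/ (an unrounded vowel) → -i → *eulakai*.
The plural form *eulakai* — last vowel /i/ (a front vowel) → -i → *eulakaii*.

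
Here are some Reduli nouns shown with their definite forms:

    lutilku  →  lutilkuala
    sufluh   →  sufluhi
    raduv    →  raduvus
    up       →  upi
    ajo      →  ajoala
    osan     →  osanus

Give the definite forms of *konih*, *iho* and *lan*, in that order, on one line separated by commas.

konihi, ihoala, lanus

The alternation tracks the final sound of the stem — -i when the stem ends in a voiceless consonant (*sufluh*, *up*); -us when the stem ends in a voiced consonant (*raduv*, *osan*); -ala when the stem ends in a vowel (*lutilku*, *ajo*).
*konih* — final sound /h/ (a voiceless consonant) → -i → *konihi*.
*iho*: final sound = /o/, a vowel → -ala → *ihoala*.
The final sound of *lan* is /n/, which is a voiced consonant, so the suffix is -us, giving *lanus*.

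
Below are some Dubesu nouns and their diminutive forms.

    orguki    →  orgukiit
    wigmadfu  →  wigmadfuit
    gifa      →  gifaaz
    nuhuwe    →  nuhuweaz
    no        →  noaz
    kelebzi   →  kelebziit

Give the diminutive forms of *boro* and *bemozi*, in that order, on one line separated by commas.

boroaz, bemoziit

Looking at the last vowel of each stem: -it when the last vowel of the stem is a high vowel (*orguki*, *wigmadfu*, *kelebzi*); -az when the last vowel of the stem is a non-high vowel (*gifa*, *nuhuwe*, *no*).
The last vowel of *boro* is /o/, which is a non-high vowel, so the suffix is -az, giving *boroaz*.
The last vowel of *bemozi* is /i/, which is a high vowel, so the suffix is -it, giving *bemoziit*.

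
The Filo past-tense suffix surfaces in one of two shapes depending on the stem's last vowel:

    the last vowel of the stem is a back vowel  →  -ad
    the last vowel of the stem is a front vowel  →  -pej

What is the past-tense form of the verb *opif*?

opifpej

Since the last vowel of *opif* is /i/ (a front vowel), it takes -pej, giving *opifpej*.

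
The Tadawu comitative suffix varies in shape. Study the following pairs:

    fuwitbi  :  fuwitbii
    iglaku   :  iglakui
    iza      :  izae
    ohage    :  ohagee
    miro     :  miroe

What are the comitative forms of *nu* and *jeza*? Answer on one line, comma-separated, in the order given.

The pattern is height harmony: -i when the last vowel of the stem is a high vowel (*fuwitbi*, *iglaku*); -e when the last vowel of the stem is a non-high vowel (*iza*, *ohage*, *miro*).
*nu* — last vowel /u/ (a high vowel) → -i → *nui*.
The last vowel of *jeza* is /a/, which is a non-high vowel, so the suffix is -e, giving *jezae*.

nui, jezae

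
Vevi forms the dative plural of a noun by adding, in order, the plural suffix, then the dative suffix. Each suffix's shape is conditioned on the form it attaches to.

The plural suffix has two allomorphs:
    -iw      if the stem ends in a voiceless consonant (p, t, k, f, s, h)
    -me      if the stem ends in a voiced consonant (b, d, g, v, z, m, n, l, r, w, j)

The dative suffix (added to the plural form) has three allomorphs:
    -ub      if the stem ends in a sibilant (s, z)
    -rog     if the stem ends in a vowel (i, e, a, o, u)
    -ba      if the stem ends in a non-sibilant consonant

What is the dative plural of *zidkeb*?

zidkebmerog

The final consonant of *zidkeb* is /b/, which is voiced, so the plural suffix is -me, giving *zidkebme*.
The plural form *zidkebme* — final sound /e/ (a vowel) → -rog → *zidkebmerog*.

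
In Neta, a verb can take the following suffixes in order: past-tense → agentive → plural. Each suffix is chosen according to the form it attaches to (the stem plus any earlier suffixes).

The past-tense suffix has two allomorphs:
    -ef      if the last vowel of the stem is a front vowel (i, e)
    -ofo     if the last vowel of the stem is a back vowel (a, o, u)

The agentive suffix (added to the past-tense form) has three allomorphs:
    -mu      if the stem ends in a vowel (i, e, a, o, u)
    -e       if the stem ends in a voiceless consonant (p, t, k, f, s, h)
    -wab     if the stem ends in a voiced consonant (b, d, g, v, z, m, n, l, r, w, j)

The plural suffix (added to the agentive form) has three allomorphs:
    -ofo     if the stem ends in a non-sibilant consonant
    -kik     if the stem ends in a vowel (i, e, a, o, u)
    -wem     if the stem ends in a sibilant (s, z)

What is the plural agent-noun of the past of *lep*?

*lep*: last vowel = /e/, a front vowel → -ef → *lepef*.
The final sound of the past-tense form *lepef* is /f/, which is a voiceless consonant, so the agentive suffix is -e, giving *lepefe*.
Since the final sound of the agentive form *lepefe* is /e/ (a vowel), it takes -kik, giving *lepefekik*.

lepefekik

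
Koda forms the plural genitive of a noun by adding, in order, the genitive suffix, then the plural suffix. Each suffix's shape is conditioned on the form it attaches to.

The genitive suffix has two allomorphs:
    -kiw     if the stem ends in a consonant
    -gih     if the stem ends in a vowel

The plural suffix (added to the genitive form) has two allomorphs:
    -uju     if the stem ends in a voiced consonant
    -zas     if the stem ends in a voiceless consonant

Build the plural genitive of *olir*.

Since the final sound of *olir* is /r/ (a consonant), it takes -kiw, giving *olirkiw*.
The genitive form *olirkiw* — final consonant /w/ (voiced) → -uju → *olirkiwuju*.

olirkiwuju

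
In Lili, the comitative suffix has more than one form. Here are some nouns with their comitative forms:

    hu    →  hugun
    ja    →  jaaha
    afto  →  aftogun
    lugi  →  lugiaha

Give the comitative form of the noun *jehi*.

jehiaha

Looking at the last vowel of each stem: -gun when the last vowel of the stem is a rounded vowel (*hu*, *afto*); -aha when the last vowel of the stem is an unrounded vowel (*ja*, *lugi*).
Since the last vowel of *jehi* is /i/ (an unrounded vowel), it takes -aha, giving *jehiaha*.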